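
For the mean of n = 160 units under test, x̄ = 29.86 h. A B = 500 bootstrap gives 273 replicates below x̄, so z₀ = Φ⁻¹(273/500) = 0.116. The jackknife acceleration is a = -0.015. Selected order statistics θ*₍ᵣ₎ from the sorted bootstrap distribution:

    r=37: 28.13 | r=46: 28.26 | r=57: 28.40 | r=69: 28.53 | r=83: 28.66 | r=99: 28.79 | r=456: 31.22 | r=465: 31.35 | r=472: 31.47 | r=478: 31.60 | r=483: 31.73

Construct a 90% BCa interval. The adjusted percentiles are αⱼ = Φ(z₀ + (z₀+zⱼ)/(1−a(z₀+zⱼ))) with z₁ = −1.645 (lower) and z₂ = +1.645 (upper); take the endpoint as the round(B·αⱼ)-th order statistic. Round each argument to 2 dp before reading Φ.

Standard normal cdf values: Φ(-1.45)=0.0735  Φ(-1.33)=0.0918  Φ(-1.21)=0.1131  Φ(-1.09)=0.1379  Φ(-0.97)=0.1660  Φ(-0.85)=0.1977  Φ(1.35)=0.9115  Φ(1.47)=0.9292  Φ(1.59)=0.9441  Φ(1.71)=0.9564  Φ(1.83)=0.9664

Lower: z₀ + z₁ = 0.116 + (-1.645) = -1.529; 1 − a(z₀+z₁) = 1 − (-0.015)(-1.529) = 0.9771; argument = 0.116 + (-1.529)/0.9771 = -1.4489 → -1.45.
α₁ = Φ(-1.45) = 0.0735; rank = round(500 × 0.0735) = 37; θ*₍37₎ = 28.13.
Upper: z₀ + z₂ = 1.761; 1 − a(z₀+z₂) = 1.0264; argument = 1.8317 → 1.83; α₂ = 0.9664; rank = 483; θ*₍483₎ = 31.73.

(28.13, 31.73)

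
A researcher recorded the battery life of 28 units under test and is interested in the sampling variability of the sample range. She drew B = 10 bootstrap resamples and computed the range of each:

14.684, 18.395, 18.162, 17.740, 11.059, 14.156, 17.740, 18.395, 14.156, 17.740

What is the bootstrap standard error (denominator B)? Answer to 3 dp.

Bootstrap SE is the standard deviation of the 10 replicate ranges.
Mean of replicates: (14.684 + 18.395 + 18.162 + 17.740 + 11.059 + 14.156 + 17.740 + 18.395 + 14.156 + 17.740) / 10 = 162.2270 / 10 = 16.2227
Sum of squared deviations: (−1.5387)² + (+2.1723)² + (+1.9393)² + (+1.5173)² + (−5.1637)² + (−2.0667)² + (+1.5173)² + (+2.1723)² + (−2.0667)² + (+1.5173)² = 57.6792
Variance = 57.6792 / 10 = 5.7679
SE* = √5.7679

SE* = 2.402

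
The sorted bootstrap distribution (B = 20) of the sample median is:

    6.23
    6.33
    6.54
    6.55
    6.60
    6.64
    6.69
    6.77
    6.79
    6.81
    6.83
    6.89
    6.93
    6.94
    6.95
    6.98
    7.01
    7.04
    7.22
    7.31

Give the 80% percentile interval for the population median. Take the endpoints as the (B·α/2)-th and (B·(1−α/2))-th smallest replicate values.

α = 0.20; lower rank = 20 × 0.100 = 2; upper rank = 20 × 0.900 = 18.
The 2nd smallest replicate is 6.33; the 18th is 7.04.

(6.33, 7.04)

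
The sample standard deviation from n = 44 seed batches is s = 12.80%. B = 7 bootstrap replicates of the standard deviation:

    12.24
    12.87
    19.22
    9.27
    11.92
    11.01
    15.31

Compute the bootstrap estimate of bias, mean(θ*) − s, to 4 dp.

mean(θ*) = (12.24 + 12.87 + 19.22 + 9.27 + 11.92 + 11.01 + 15.31) / 7 = 13.12000
bias = 13.12000 − 12.80

bias = +0.3200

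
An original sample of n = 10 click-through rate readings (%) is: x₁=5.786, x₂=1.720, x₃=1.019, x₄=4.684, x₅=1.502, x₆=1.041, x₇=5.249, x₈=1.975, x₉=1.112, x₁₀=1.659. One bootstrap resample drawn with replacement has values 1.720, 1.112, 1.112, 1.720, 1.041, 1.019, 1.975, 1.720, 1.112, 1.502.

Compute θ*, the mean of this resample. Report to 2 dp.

Mean = (1.720 + 1.112 + 1.112 + 1.720 + 1.041 + 1.019 + 1.975 + 1.720 + 1.112 + 1.502) / 10 = 14.0330 / 10 = 1.40

θ* = 1.40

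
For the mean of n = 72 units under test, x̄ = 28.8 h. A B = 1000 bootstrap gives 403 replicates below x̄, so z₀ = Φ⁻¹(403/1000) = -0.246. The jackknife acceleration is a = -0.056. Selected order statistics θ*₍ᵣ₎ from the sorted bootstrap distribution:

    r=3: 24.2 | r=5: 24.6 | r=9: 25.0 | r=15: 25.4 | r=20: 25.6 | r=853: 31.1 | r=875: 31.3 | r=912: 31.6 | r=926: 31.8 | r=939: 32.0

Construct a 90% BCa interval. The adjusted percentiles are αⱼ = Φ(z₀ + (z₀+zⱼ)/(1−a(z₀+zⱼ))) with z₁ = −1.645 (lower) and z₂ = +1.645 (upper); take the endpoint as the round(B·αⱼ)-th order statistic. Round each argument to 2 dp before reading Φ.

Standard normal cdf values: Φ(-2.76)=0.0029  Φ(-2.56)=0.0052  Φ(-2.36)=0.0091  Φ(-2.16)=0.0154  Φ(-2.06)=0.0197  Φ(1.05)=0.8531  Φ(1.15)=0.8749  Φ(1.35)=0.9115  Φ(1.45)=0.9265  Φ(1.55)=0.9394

Lower: z₀ + z₁ = -0.246 + (-1.645) = -1.891; 1 − a(z₀+z₁) = 1 − (-0.056)(-1.891) = 0.8941; argument = -0.246 + (-1.891)/0.8941 = -2.3610 → -2.36.
α₁ = Φ(-2.36) = 0.0091; rank = round(1000 × 0.0091) = 9; θ*₍9₎ = 25.0.
Upper: z₀ + z₂ = 1.399; 1 − a(z₀+z₂) = 1.0783; argument = 1.0514 → 1.05; α₂ = 0.8531; rank = 853; θ*₍853₎ = 31.1.

(25.0, 31.1)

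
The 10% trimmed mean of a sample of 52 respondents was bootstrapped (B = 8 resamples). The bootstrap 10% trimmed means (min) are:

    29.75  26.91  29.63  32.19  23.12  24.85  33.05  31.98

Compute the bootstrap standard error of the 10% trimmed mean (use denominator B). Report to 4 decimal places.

Bootstrap SE is the standard deviation of the 8 replicate 10% trimmed means.
Mean of replicates: (29.75 + 26.91 + 29.63 + 32.19 + 23.12 + 24.85 + 33.05 + 31.98) / 8 = 231.48000 / 8 = 28.93500
Sum of squared deviations: (+0.81500)² + (−2.02500)² + (+0.69500)² + (+3.25500)² + (−5.81500)² + (−4.08500)² + (+4.11500)² + (+3.04500)² = 92.54960
Variance = 92.54960 / 8 = 11.56870
SE* = √11.56870

SE* = 3.4013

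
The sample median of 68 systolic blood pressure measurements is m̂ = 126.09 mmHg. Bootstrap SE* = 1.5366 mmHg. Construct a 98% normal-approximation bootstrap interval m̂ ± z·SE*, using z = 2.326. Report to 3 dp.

Margin = 2.326 × 1.5366 = 3.5741
Interval: 126.09 ± 3.5741

(122.516, 129.664)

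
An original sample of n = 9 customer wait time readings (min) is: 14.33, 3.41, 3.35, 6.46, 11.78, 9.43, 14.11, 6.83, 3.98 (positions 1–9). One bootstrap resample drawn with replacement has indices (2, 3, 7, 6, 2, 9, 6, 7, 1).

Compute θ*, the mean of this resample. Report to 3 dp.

θ* = 8.396

Resample values: 3.41, 3.35, 14.11, 9.43, 3.41, 3.98, 9.43, 14.11, 14.33.
Mean = (3.41 + 3.35 + 14.11 + 9.43 + 3.41 + 3.98 + 9.43 + 14.11 + 14.33) / 9 = 75.560 / 9 = 8.396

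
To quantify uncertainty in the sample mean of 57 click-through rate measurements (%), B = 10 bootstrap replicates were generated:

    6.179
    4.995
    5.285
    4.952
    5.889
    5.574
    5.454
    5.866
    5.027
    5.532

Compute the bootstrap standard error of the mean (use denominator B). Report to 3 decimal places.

Bootstrap SE is the standard deviation of the 10 replicate means.
Mean of replicates: (6.179 + 4.995 + 5.285 + 4.952 + 5.889 + 5.574 + 5.454 + 5.866 + 5.027 + 5.532) / 10 = 54.7530 / 10 = 5.4753
Sum of squared deviations: (+0.7037)² + (−0.4803)² + (−0.1903)² + (−0.5233)² + (+0.4137)² + (+0.0987)² + (−0.0213)² + (+0.3907)² + (−0.4483)² + (+0.0567)² = 1.5741
Variance = 1.5741 / 10 = 0.1574
SE* = √0.1574

SE* = 0.397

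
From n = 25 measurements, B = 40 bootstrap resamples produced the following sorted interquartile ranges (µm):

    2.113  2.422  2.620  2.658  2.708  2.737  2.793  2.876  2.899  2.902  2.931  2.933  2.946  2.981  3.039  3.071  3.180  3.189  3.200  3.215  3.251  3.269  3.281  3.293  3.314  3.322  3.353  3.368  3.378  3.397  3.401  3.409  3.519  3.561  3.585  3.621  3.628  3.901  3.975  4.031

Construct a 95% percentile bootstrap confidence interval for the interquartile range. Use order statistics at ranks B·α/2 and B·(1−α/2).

α = 0.05; lower rank = 40 × 0.025 = 1; upper rank = 40 × 0.975 = 39.
The 1st smallest replicate is 2.113; the 39th is 3.975.

(2.113, 3.975)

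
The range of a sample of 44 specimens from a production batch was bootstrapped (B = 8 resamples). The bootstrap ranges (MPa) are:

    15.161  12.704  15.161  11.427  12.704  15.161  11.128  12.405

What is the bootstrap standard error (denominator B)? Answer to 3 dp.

Bootstrap SE is the standard deviation of the 8 replicate ranges.
Mean of replicates: (15.161 + 12.704 + 15.161 + 11.427 + 12.704 + 15.161 + 11.128 + 12.405) / 8 = 105.8510 / 8 = 13.2314
Sum of squared deviations: (+1.9296)² + (−0.5274)² + (+1.9296)² + (−1.8044)² + (−0.5274)² + (+1.9296)² + (−2.1034)² + (−0.8264)² = 20.0895
Variance = 20.0895 / 8 = 2.5112
SE* = √2.5112

SE* = 1.585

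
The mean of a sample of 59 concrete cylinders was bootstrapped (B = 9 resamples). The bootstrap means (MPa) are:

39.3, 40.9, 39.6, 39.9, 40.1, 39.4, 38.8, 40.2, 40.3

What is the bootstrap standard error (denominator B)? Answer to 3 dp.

SE* = 0.593

Bootstrap SE is the standard deviation of the 9 replicate means.
Mean of replicates: (39.3 + 40.9 + 39.6 + 39.9 + 40.1 + 39.4 + 38.8 + 40.2 + 40.3) / 9 = 358.5000 / 9 = 39.8333
Sum of squared deviations: (−0.5333)² + (+1.0667)² + (−0.2333)² + (+0.0667)² + (+0.2667)² + (−0.4333)² + (−1.0333)² + (+0.3667)² + (+0.4667)² = 3.1600
Variance = 3.1600 / 9 = 0.3511
SE* = √0.3511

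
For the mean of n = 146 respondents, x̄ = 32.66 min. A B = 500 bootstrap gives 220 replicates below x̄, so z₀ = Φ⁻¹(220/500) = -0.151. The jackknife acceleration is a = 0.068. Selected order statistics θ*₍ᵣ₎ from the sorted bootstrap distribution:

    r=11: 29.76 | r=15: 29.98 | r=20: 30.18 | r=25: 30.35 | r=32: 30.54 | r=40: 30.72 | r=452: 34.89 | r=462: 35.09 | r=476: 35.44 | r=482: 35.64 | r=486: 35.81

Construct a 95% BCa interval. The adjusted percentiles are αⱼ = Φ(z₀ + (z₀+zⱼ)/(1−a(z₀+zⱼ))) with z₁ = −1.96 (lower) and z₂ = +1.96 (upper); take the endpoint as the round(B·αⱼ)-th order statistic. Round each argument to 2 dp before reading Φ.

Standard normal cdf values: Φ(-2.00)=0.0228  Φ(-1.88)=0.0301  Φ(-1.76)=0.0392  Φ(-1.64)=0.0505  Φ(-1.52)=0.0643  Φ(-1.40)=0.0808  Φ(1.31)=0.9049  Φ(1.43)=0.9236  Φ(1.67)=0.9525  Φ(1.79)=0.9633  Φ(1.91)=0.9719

(29.76, 35.81)

Lower: z₀ + z₁ = -0.151 + (-1.960) = -2.111; 1 − a(z₀+z₁) = 1 − (0.068)(-2.111) = 1.1435; argument = -0.151 + (-2.111)/1.1435 = -1.9970 → -2.00.
α₁ = Φ(-2.00) = 0.0228; rank = round(500 × 0.0228) = 11; θ*₍11₎ = 29.76.
Upper: z₀ + z₂ = 1.809; 1 − a(z₀+z₂) = 0.8770; argument = 1.9117 → 1.91; α₂ = 0.9719; rank = 486; θ*₍486₎ = 35.81.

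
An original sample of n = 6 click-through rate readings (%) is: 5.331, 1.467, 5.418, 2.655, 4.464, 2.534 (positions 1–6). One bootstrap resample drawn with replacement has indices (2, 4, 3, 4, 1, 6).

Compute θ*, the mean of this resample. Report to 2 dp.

θ* = 3.34

Resample values: 1.467, 2.655, 5.418, 2.655, 5.331, 2.534.
Mean = (1.467 + 2.655 + 5.418 + 2.655 + 5.331 + 2.534) / 6 = 20.0600 / 6 = 3.34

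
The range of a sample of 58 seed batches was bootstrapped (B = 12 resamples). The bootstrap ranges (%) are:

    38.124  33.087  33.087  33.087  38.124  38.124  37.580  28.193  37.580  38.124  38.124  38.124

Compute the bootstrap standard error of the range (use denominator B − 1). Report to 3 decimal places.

Bootstrap SE is the standard deviation of the 12 replicate ranges.
Mean of replicates: (38.124 + 33.087 + 33.087 + 33.087 + 38.124 + 38.124 + 37.580 + 28.193 + 37.580 + 38.124 + 38.124 + 38.124) / 12 = 431.3580 / 12 = 35.9465
Sum of squared deviations: (+2.1775)² + (−2.8595)² + (−2.8595)² + (−2.8595)² + (+2.1775)² + (+2.1775)² + (+1.6335)² + (−7.7535)² + (+1.6335)² + (+2.1775)² + (+2.1775)² + (+2.1775)² = 118.4327
Variance = 118.4327 / 11 = 10.7666
SE* = √10.7666

SE* = 3.281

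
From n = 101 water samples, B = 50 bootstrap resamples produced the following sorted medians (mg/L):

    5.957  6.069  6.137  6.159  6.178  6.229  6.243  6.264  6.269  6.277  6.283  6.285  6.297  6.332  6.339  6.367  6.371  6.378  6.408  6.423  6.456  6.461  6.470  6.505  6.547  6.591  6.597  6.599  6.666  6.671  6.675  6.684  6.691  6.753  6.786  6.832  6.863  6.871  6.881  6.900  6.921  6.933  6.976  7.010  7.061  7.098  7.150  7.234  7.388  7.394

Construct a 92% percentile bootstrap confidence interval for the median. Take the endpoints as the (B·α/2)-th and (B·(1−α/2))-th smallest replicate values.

(6.069, 7.234)

α = 0.08; lower rank = 50 × 0.040 = 2; upper rank = 50 × 0.960 = 48.
The 2nd smallest replicate is 6.069; the 48th is 7.234.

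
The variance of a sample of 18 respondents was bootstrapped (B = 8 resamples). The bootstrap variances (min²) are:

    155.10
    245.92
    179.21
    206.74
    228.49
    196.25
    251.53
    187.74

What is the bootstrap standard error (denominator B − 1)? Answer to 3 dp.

Bootstrap SE is the standard deviation of the 8 replicate variances.
Mean of replicates: (155.10 + 245.92 + 179.21 + 206.74 + 228.49 + 196.25 + 251.53 + 187.74) / 8 = 1650.9800 / 8 = 206.3725
Sum of squared deviations: (−51.2725)² + (+39.5475)² + (−27.1625)² + (+0.3675)² + (+22.1175)² + (−10.1225)² + (+45.1575)² + (−18.6325)² = 7908.8291
Variance = 7908.8291 / 7 = 1129.8327
SE* = √1129.8327

SE* = 33.613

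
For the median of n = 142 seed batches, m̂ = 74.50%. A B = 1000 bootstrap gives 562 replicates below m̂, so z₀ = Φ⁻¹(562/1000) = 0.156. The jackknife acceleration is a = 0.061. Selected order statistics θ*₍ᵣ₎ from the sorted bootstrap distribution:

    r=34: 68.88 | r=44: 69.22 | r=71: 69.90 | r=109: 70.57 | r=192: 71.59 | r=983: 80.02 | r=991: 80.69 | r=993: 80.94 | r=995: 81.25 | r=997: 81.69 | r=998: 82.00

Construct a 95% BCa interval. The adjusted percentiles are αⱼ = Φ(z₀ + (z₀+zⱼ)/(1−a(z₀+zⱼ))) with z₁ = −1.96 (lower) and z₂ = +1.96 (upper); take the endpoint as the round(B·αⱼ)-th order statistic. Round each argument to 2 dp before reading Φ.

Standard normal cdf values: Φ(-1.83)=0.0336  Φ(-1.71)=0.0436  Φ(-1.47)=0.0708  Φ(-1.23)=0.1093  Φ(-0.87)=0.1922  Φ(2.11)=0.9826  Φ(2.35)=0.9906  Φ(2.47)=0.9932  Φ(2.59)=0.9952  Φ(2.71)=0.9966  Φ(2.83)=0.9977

(69.90, 81.25)

Lower: z₀ + z₁ = 0.156 + (-1.960) = -1.804; 1 − a(z₀+z₁) = 1 − (0.061)(-1.804) = 1.1100; argument = 0.156 + (-1.804)/1.1100 = -1.4692 → -1.47.
α₁ = Φ(-1.47) = 0.0708; rank = round(1000 × 0.0708) = 71; θ*₍71₎ = 69.90.
Upper: z₀ + z₂ = 2.116; 1 − a(z₀+z₂) = 0.8709; argument = 2.5856 → 2.59; α₂ = 0.9952; rank = 995; θ*₍995₎ = 81.25.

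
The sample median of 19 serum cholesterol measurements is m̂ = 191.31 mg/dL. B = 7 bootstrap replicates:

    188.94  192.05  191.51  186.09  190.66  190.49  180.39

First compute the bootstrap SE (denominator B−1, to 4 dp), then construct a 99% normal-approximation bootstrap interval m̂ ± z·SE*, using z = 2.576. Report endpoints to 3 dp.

Mean of replicates = 188.5900; sum of squared deviations = 102.0054; SE* = √(102.0054/6) = 4.1232
Margin = 2.576 × 4.1232 = 10.6214
Interval: 191.31 ± 10.6214

(180.689, 201.931)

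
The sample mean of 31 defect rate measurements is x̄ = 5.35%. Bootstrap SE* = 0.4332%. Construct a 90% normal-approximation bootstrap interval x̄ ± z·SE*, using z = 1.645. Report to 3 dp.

(4.637, 6.063)

Margin = 1.645 × 0.4332 = 0.7126
Interval: 5.35 ± 0.7126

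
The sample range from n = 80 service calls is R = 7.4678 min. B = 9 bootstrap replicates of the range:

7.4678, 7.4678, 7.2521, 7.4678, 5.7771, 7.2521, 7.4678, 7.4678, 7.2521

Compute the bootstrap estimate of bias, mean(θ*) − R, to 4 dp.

bias = −0.2598

mean(θ*) = (7.4678 + 7.4678 + 7.2521 + 7.4678 + 5.7771 + 7.2521 + 7.4678 + 7.4678 + 7.2521) / 9 = 7.20804
bias = 7.20804 − 7.4678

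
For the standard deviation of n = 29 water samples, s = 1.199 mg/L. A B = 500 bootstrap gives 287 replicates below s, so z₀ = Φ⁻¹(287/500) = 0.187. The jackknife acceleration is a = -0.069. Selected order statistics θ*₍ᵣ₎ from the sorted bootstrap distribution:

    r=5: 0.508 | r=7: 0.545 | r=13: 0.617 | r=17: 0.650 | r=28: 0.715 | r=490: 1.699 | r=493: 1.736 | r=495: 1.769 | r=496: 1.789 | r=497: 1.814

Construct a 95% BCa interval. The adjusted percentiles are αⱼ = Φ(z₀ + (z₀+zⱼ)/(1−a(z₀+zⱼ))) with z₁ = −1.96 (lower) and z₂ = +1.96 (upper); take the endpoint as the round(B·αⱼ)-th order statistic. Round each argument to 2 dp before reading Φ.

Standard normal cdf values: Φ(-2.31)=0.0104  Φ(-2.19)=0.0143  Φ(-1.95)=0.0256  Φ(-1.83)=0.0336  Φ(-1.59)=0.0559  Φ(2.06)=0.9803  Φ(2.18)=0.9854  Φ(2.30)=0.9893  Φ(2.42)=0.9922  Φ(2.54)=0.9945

(0.650, 1.699)

Lower: z₀ + z₁ = 0.187 + (-1.960) = -1.773; 1 − a(z₀+z₁) = 1 − (-0.069)(-1.773) = 0.8777; argument = 0.187 + (-1.773)/0.8777 = -1.8331 → -1.83.
α₁ = Φ(-1.83) = 0.0336; rank = round(500 × 0.0336) = 17; θ*₍17₎ = 0.650.
Upper: z₀ + z₂ = 2.147; 1 − a(z₀+z₂) = 1.1481; argument = 2.0570 → 2.06; α₂ = 0.9803; rank = 490; θ*₍490₎ = 1.699.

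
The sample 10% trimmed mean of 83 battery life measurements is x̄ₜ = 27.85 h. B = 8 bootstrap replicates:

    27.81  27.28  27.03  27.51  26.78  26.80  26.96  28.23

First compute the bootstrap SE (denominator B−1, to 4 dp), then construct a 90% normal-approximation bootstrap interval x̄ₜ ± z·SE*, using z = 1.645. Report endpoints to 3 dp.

Mean of replicates = 27.3000; sum of squared deviations = 1.8784; SE* = √(1.8784/7) = 0.5180
Margin = 1.645 × 0.5180 = 0.8521
Interval: 27.85 ± 0.8521

(26.998, 28.702)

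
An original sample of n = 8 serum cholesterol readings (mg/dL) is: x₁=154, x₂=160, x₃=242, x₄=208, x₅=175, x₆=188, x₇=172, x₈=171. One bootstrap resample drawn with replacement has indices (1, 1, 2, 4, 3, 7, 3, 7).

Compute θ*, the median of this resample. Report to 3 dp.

θ* = 172.000

Resample values: 154, 154, 160, 208, 242, 172, 242, 172.
Sorted: 154, 154, 160, 172, 172, 208, 242, 242
Median = average of the two middle values = 172.000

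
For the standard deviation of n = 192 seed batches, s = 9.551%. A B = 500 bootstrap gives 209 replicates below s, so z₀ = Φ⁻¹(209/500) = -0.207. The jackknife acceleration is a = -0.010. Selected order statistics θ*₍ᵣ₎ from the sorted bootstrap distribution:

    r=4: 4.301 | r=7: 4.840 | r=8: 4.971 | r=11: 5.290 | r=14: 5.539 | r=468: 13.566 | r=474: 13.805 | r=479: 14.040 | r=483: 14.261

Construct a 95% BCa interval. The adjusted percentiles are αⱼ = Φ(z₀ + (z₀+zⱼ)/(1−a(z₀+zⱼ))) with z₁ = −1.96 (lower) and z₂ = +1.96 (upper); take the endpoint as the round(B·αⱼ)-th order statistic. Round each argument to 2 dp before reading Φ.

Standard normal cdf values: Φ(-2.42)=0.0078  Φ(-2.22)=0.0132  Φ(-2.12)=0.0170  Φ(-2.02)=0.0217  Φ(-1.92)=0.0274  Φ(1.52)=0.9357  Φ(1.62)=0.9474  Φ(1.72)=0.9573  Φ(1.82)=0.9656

Lower: z₀ + z₁ = -0.207 + (-1.960) = -2.167; 1 − a(z₀+z₁) = 1 − (-0.010)(-2.167) = 0.9783; argument = -0.207 + (-2.167)/0.9783 = -2.4220 → -2.42.
α₁ = Φ(-2.42) = 0.0078; rank = round(500 × 0.0078) = 4; θ*₍4₎ = 4.301.
Upper: z₀ + z₂ = 1.753; 1 − a(z₀+z₂) = 1.0175; argument = 1.5158 → 1.52; α₂ = 0.9357; rank = 468; θ*₍468₎ = 13.566.

(4.301, 13.566)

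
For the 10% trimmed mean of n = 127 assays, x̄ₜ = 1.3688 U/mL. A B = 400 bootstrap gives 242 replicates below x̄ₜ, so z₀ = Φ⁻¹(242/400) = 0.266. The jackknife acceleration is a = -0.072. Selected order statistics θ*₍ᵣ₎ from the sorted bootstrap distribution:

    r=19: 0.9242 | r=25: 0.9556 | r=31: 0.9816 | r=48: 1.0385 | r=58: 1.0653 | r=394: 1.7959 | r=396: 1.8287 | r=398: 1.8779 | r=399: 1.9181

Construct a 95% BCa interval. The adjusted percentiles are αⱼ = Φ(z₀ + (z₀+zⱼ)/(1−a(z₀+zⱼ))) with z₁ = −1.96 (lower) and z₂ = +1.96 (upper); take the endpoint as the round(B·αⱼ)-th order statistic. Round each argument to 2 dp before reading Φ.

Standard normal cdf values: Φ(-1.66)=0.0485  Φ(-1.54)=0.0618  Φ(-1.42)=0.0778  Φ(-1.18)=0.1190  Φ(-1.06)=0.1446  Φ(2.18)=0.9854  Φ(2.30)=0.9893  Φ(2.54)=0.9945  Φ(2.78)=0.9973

(0.9242, 1.7959)

Lower: z₀ + z₁ = 0.266 + (-1.960) = -1.694; 1 − a(z₀+z₁) = 1 − (-0.072)(-1.694) = 0.8780; argument = 0.266 + (-1.694)/0.8780 = -1.6633 → -1.66.
α₁ = Φ(-1.66) = 0.0485; rank = round(400 × 0.0485) = 19; θ*₍19₎ = 0.9242.
Upper: z₀ + z₂ = 2.226; 1 − a(z₀+z₂) = 1.1603; argument = 2.1845 → 2.18; α₂ = 0.9854; rank = 394; θ*₍394₎ = 1.7959.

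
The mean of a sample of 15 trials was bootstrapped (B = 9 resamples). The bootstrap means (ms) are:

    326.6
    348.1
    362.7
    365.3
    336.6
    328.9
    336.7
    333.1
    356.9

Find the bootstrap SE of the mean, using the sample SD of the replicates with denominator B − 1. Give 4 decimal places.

Bootstrap SE is the standard deviation of the 9 replicate means.
Mean of replicates: (326.6 + 348.1 + 362.7 + 365.3 + 336.6 + 328.9 + 336.7 + 333.1 + 356.9) / 9 = 3094.90000 / 9 = 343.87778
Sum of squared deviations: (−17.27778)² + (+4.22222)² + (+18.82222)² + (+21.42222)² + (−7.27778)² + (−14.97778)² + (−7.17778)² + (−10.77778)² + (+13.02222)² = 1744.09556
Variance = 1744.09556 / 8 = 218.01194
SE* = √218.01194

SE* = 14.7652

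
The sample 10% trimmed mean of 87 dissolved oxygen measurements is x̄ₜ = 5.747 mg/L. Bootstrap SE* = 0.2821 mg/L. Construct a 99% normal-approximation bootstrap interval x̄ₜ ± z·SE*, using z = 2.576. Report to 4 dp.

(5.0203, 6.4737)

Margin = 2.576 × 0.2821 = 0.72669
Interval: 5.747 ± 0.72669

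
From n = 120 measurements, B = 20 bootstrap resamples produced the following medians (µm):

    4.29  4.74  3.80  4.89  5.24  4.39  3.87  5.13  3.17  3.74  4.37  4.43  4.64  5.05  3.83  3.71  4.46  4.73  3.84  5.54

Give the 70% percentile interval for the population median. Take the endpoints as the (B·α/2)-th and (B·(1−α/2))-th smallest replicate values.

(3.74, 5.05)

Sorted replicates: 3.17, 3.71, 3.74, 3.80, 3.83, 3.84, 3.87, 4.29, 4.37, 4.39, 4.43, 4.46, 4.64, 4.73, 4.74, 4.89, 5.05, 5.13, 5.24, 5.54
α = 0.30; lower rank = 20 × 0.150 = 3; upper rank = 20 × 0.850 = 17.
The 3rd smallest replicate is 3.74; the 17th is 5.05.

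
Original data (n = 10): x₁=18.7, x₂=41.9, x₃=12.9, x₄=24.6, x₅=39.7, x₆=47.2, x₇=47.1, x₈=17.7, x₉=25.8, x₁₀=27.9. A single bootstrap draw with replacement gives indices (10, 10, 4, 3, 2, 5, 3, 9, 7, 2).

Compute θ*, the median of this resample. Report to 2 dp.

θ* = 27.90

Resample values: 27.9, 27.9, 24.6, 12.9, 41.9, 39.7, 12.9, 25.8, 47.1, 41.9.
Sorted: 12.9, 12.9, 24.6, 25.8, 27.9, 27.9, 39.7, 41.9, 41.9, 47.1
Median = average of the two middle values = 27.90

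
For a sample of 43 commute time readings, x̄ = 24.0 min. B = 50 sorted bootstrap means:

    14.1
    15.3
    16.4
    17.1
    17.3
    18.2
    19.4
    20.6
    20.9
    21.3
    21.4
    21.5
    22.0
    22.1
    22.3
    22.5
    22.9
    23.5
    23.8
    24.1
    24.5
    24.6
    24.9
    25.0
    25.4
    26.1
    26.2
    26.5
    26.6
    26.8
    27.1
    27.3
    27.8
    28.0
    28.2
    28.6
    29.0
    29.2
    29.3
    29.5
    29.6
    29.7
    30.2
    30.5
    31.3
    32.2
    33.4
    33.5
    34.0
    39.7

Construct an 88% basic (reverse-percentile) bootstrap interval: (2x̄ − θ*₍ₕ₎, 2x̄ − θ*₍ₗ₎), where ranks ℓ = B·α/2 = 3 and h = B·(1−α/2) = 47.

Percentile endpoints at ranks 3 and 47: θ*₍3₎ = 16.4, θ*₍47₎ = 33.4.
Basic interval reflects these around x̄:
  lower = 2 × 24.0 − 33.4 = 14.6
  upper = 2 × 24.0 − 16.4 = 31.6

(14.6, 31.6)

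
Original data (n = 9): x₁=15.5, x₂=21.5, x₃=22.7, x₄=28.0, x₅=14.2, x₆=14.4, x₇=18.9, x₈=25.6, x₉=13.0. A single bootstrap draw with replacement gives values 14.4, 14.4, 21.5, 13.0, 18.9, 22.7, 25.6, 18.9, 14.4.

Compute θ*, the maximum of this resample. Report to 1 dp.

Maximum = 25.6

θ* = 25.6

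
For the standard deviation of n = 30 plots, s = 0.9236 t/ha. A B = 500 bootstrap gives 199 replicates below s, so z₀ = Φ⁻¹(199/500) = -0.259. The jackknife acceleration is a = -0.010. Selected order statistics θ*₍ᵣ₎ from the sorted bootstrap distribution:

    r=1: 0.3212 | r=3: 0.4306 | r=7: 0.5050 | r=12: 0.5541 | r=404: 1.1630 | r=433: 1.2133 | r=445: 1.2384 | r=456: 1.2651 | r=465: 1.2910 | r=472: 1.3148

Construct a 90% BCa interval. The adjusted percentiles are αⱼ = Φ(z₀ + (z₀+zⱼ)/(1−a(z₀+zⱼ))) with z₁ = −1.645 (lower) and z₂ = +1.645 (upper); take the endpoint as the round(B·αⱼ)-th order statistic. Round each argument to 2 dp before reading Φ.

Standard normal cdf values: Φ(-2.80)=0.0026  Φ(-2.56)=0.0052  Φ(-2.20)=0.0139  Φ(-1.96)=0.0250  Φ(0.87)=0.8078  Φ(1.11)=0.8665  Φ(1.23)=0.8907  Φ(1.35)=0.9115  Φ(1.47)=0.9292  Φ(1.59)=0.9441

(0.5050, 1.2133)

Lower: z₀ + z₁ = -0.259 + (-1.645) = -1.904; 1 − a(z₀+z₁) = 1 − (-0.010)(-1.904) = 0.9810; argument = -0.259 + (-1.904)/0.9810 = -2.2000 → -2.20.
α₁ = Φ(-2.20) = 0.0139; rank = round(500 × 0.0139) = 7; θ*₍7₎ = 0.5050.
Upper: z₀ + z₂ = 1.386; 1 − a(z₀+z₂) = 1.0139; argument = 1.1081 → 1.11; α₂ = 0.8665; rank = 433; θ*₍433₎ = 1.2133.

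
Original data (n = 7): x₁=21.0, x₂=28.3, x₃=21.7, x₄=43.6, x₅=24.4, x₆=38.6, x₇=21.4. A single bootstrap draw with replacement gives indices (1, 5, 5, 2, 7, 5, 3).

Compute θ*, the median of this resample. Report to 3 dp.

θ* = 24.400

Resample values: 21.0, 24.4, 24.4, 28.3, 21.4, 24.4, 21.7.
Sorted: 21.0, 21.4, 21.7, 24.4, 24.4, 24.4, 28.3
Median = middle value = 24.400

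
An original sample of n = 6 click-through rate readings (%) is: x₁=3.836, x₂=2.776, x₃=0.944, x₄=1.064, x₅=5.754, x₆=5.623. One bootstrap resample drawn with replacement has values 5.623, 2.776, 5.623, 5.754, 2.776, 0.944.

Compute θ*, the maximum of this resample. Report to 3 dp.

Maximum = 5.754

θ* = 5.754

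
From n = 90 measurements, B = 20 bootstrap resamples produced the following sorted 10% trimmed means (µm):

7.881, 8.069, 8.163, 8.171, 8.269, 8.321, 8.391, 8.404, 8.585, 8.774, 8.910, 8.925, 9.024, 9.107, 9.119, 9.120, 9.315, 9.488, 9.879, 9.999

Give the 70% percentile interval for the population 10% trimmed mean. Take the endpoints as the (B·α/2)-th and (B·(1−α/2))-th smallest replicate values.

(8.163, 9.315)

α = 0.30; lower rank = 20 × 0.150 = 3; upper rank = 20 × 0.850 = 17.
The 3rd smallest replicate is 8.163; the 17th is 9.315.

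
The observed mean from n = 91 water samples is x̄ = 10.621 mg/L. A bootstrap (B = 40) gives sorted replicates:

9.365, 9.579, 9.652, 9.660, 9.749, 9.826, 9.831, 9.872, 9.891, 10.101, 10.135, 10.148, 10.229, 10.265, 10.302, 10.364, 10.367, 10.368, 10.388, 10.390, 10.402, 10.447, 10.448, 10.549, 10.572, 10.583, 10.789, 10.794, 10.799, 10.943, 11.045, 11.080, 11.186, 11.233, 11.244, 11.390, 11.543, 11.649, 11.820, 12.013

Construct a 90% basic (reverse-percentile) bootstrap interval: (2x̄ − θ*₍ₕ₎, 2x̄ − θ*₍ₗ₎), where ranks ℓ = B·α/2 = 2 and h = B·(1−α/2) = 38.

(9.593, 11.663)

Percentile endpoints at ranks 2 and 38: θ*₍2₎ = 9.579, θ*₍38₎ = 11.649.
Basic interval reflects these around x̄:
  lower = 2 × 10.621 − 11.649 = 9.593
  upper = 2 × 10.621 − 9.579 = 11.663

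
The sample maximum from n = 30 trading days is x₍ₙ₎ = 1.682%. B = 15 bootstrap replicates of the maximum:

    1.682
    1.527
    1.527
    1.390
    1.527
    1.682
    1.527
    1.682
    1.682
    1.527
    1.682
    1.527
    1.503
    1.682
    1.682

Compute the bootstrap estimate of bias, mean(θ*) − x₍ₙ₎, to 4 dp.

mean(θ*) = (1.682 + 1.527 + 1.527 + 1.390 + 1.527 + 1.682 + 1.527 + 1.682 + 1.682 + 1.527 + 1.682 + 1.527 + 1.503 + 1.682 + 1.682) / 15 = 1.58860
bias = 1.58860 − 1.682

bias = −0.0934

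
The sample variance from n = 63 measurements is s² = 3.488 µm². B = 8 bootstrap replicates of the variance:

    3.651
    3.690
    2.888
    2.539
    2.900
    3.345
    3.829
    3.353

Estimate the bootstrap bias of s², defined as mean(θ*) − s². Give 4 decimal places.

bias = −0.2136

mean(θ*) = (3.651 + 3.690 + 2.888 + 2.539 + 2.900 + 3.345 + 3.829 + 3.353) / 8 = 3.27438
bias = 3.27438 − 3.488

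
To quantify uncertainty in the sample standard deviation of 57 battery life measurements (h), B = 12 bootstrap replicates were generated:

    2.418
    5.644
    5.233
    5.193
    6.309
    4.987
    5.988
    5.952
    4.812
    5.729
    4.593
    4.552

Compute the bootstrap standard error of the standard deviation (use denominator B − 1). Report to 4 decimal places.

Bootstrap SE is the standard deviation of the 12 replicate standard deviations.
Mean of replicates: (2.418 + 5.644 + 5.233 + 5.193 + 6.309 + 4.987 + 5.988 + 5.952 + 4.812 + 5.729 + 4.593 + 4.552) / 12 = 61.41000 / 12 = 5.11750
Sum of squared deviations: (−2.69950)² + (+0.52650)² + (+0.11550)² + (+0.07550)² + (+1.19150)² + (−0.13050)² + (+0.87050)² + (+0.83450)² + (−0.30550)² + (+0.61150)² + (−0.52450)² + (−0.56550)² = 11.53656
Variance = 11.53656 / 11 = 1.04878
SE* = √1.04878

SE* = 1.0241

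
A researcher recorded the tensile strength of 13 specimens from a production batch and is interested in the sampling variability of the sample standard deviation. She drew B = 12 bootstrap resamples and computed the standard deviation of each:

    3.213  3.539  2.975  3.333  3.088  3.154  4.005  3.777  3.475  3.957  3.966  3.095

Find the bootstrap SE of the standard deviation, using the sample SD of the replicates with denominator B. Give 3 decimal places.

Bootstrap SE is the standard deviation of the 12 replicate standard deviations.
Mean of replicates: (3.213 + 3.539 + 2.975 + 3.333 + 3.088 + 3.154 + 4.005 + 3.777 + 3.475 + 3.957 + 3.966 + 3.095) / 12 = 41.5770 / 12 = 3.4647
Sum of squared deviations: (−0.2517)² + (+0.0743)² + (−0.4897)² + (−0.1317)² + (−0.3767)² + (−0.3108)² + (+0.5402)² + (+0.3123)² + (+0.0103)² + (+0.4922)² + (+0.5013)² + (−0.3697)² = 1.5844
Variance = 1.5844 / 12 = 0.1320
SE* = √0.1320

SE* = 0.363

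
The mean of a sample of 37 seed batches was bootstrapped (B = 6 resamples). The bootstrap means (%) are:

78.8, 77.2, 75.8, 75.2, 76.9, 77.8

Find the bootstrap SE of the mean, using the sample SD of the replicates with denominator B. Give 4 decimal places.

SE* = 1.1969

Bootstrap SE is the standard deviation of the 6 replicate means.
Mean of replicates: (78.8 + 77.2 + 75.8 + 75.2 + 76.9 + 77.8) / 6 = 461.70000 / 6 = 76.95000
Sum of squared deviations: (+1.85000)² + (+0.25000)² + (−1.15000)² + (−1.75000)² + (−0.05000)² + (+0.85000)² = 8.59500
Variance = 8.59500 / 6 = 1.43250
SE* = √1.43250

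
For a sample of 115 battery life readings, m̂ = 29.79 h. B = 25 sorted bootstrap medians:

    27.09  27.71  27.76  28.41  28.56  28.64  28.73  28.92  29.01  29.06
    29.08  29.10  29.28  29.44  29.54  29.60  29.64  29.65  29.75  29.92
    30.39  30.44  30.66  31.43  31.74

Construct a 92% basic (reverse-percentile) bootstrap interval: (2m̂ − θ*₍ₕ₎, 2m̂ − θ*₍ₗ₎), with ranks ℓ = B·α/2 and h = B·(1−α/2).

(28.15, 32.49)

Percentile endpoints at ranks 1 and 24: θ*₍1₎ = 27.09, θ*₍24₎ = 31.43.
Basic interval reflects these around m̂:
  lower = 2 × 29.79 − 31.43 = 28.15
  upper = 2 × 29.79 − 27.09 = 32.49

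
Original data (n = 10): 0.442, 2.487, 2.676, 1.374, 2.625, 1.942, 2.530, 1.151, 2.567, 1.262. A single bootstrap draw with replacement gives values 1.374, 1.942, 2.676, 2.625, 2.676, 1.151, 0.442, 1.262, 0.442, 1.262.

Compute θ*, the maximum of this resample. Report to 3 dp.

Maximum = 2.676

θ* = 2.676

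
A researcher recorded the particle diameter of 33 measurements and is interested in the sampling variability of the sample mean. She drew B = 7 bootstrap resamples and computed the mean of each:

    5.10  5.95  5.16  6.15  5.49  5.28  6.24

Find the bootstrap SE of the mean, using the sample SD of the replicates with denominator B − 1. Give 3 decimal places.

Bootstrap SE is the standard deviation of the 7 replicate means.
Mean of replicates: (5.10 + 5.95 + 5.16 + 6.15 + 5.49 + 5.28 + 6.24) / 7 = 39.3700 / 7 = 5.6243
Sum of squared deviations: (−0.5243)² + (+0.3257)² + (−0.4643)² + (+0.5257)² + (−0.1343)² + (−0.3443)² + (+0.6157)² = 1.3886
Variance = 1.3886 / 6 = 0.2314
SE* = √0.2314

SE* = 0.481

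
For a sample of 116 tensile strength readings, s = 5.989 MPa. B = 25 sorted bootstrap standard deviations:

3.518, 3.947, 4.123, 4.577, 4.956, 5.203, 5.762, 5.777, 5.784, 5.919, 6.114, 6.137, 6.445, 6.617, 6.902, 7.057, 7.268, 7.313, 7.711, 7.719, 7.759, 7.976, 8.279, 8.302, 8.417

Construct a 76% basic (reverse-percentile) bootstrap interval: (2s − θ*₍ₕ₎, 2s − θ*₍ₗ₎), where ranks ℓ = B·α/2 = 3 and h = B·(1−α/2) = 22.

(4.002, 7.855)

Percentile endpoints at ranks 3 and 22: θ*₍3₎ = 4.123, θ*₍22₎ = 7.976.
Basic interval reflects these around s:
  lower = 2 × 5.989 − 7.976 = 4.002
  upper = 2 × 5.989 − 4.123 = 7.855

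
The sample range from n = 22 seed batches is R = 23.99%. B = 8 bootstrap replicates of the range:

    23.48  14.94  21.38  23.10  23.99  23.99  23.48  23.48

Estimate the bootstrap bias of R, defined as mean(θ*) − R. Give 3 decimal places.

bias = −1.760

mean(θ*) = (23.48 + 14.94 + 21.38 + 23.10 + 23.99 + 23.99 + 23.48 + 23.48) / 8 = 22.2300
bias = 22.2300 − 23.99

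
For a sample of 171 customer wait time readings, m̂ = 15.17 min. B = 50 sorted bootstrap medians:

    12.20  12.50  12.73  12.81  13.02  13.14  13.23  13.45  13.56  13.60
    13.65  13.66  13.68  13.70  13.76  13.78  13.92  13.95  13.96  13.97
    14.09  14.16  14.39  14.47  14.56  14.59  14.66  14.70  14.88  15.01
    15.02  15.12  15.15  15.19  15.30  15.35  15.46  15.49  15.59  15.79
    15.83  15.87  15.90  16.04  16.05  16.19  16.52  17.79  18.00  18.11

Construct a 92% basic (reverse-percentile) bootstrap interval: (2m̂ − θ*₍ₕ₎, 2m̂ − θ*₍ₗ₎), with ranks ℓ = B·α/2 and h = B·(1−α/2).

Percentile endpoints at ranks 2 and 48: θ*₍2₎ = 12.50, θ*₍48₎ = 17.79.
Basic interval reflects these around m̂:
  lower = 2 × 15.17 − 17.79 = 12.55
  upper = 2 × 15.17 − 12.50 = 17.84

(12.55, 17.84)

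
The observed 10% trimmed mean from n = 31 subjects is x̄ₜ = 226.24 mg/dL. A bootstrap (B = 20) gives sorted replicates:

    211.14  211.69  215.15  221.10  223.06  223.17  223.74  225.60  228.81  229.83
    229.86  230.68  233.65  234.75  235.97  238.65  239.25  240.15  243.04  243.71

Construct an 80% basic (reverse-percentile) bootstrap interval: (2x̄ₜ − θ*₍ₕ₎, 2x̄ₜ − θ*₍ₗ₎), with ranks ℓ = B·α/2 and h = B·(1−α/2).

Percentile endpoints at ranks 2 and 18: θ*₍2₎ = 211.69, θ*₍18₎ = 240.15.
Basic interval reflects these around x̄ₜ:
  lower = 2 × 226.24 − 240.15 = 212.33
  upper = 2 × 226.24 − 211.69 = 240.79

(212.33, 240.79)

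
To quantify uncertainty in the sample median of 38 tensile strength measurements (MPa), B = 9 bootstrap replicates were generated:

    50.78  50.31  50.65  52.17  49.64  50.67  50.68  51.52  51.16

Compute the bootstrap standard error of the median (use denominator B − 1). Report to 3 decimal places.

Bootstrap SE is the standard deviation of the 9 replicate medians.
Mean of replicates: (50.78 + 50.31 + 50.65 + 52.17 + 49.64 + 50.67 + 50.68 + 51.52 + 51.16) / 9 = 457.5800 / 9 = 50.8422
Sum of squared deviations: (−0.0622)² + (−0.5322)² + (−0.1922)² + (+1.3278)² + (−1.2022)² + (−0.1722)² + (−0.1622)² + (+0.6778)² + (+0.3178)² = 4.1488
Variance = 4.1488 / 8 = 0.5186
SE* = √0.5186

SE* = 0.720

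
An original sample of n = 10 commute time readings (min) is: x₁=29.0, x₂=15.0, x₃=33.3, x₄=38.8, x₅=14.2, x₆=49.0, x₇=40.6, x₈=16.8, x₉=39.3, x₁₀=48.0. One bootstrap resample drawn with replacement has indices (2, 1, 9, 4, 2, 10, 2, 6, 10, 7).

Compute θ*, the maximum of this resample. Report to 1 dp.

Resample values: 15.0, 29.0, 39.3, 38.8, 15.0, 48.0, 15.0, 49.0, 48.0, 40.6.
Maximum = 49.0

θ* = 49.0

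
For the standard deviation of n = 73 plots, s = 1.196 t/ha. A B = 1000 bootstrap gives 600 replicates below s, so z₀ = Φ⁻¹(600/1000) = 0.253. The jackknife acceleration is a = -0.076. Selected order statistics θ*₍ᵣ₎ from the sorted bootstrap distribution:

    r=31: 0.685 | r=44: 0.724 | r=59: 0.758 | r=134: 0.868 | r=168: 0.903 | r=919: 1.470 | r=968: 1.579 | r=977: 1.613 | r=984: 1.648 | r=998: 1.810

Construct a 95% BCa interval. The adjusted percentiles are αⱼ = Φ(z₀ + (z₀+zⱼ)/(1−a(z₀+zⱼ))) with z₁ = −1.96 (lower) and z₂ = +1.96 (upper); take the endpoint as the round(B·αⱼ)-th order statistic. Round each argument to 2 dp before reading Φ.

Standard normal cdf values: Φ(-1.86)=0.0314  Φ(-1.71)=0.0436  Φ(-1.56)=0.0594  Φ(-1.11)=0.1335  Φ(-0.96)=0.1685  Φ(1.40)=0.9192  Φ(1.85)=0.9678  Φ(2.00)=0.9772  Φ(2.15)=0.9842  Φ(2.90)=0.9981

(0.724, 1.648)

Lower: z₀ + z₁ = 0.253 + (-1.960) = -1.707; 1 − a(z₀+z₁) = 1 − (-0.076)(-1.707) = 0.8703; argument = 0.253 + (-1.707)/0.8703 = -1.7085 → -1.71.
α₁ = Φ(-1.71) = 0.0436; rank = round(1000 × 0.0436) = 44; θ*₍44₎ = 0.724.
Upper: z₀ + z₂ = 2.213; 1 − a(z₀+z₂) = 1.1682; argument = 2.1474 → 2.15; α₂ = 0.9842; rank = 984; θ*₍984₎ = 1.648.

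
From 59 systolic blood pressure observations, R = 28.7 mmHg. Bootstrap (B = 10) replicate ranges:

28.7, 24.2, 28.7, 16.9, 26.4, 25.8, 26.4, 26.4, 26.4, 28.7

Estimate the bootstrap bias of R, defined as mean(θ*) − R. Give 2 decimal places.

bias = −2.84

mean(θ*) = (28.7 + 24.2 + 28.7 + 16.9 + 26.4 + 25.8 + 26.4 + 26.4 + 26.4 + 28.7) / 10 = 25.860
bias = 25.860 − 28.7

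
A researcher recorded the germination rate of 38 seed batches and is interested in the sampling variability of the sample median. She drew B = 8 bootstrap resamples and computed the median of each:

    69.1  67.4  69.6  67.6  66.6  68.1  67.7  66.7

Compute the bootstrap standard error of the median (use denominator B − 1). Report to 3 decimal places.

SE* = 1.060

Bootstrap SE is the standard deviation of the 8 replicate medians.
Mean of replicates: (69.1 + 67.4 + 69.6 + 67.6 + 66.6 + 68.1 + 67.7 + 66.7) / 8 = 542.8000 / 8 = 67.8500
Sum of squared deviations: (+1.2500)² + (−0.4500)² + (+1.7500)² + (−0.2500)² + (−1.2500)² + (+0.2500)² + (−0.1500)² + (−1.1500)² = 7.8600
Variance = 7.8600 / 7 = 1.1229
SE* = √1.1229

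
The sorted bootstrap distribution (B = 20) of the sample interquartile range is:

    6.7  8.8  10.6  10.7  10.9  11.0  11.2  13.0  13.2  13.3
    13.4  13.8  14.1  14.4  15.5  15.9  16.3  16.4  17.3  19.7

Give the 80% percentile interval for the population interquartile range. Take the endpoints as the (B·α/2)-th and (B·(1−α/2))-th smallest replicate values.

α = 0.20; lower rank = 20 × 0.100 = 2; upper rank = 20 × 0.900 = 18.
The 2nd smallest replicate is 8.8; the 18th is 16.4.

(8.8, 16.4)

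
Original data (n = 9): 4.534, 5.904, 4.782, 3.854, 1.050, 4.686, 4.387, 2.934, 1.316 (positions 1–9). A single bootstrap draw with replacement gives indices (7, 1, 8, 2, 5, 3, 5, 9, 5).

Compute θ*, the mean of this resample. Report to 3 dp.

θ* = 3.001

Resample values: 4.387, 4.534, 2.934, 5.904, 1.050, 4.782, 1.050, 1.316, 1.050.
Mean = (4.387 + 4.534 + 2.934 + 5.904 + 1.050 + 4.782 + 1.050 + 1.316 + 1.050) / 9 = 27.0070 / 9 = 3.001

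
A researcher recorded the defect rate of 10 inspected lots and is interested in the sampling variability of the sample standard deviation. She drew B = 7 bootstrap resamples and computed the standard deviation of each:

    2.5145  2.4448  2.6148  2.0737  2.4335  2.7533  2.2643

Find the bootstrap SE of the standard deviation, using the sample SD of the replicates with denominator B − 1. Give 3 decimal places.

SE* = 0.223

Bootstrap SE is the standard deviation of the 7 replicate standard deviations.
Mean of replicates: (2.5145 + 2.4448 + 2.6148 + 2.0737 + 2.4335 + 2.7533 + 2.2643) / 7 = 17.09890 / 7 = 2.44270
Sum of squared deviations: (+0.07180)² + (+0.00210)² + (+0.17210)² + (−0.36900)² + (−0.00920)² + (+0.31060)² + (−0.17840)² = 0.29932
Variance = 0.29932 / 6 = 0.04989
SE* = √0.04989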